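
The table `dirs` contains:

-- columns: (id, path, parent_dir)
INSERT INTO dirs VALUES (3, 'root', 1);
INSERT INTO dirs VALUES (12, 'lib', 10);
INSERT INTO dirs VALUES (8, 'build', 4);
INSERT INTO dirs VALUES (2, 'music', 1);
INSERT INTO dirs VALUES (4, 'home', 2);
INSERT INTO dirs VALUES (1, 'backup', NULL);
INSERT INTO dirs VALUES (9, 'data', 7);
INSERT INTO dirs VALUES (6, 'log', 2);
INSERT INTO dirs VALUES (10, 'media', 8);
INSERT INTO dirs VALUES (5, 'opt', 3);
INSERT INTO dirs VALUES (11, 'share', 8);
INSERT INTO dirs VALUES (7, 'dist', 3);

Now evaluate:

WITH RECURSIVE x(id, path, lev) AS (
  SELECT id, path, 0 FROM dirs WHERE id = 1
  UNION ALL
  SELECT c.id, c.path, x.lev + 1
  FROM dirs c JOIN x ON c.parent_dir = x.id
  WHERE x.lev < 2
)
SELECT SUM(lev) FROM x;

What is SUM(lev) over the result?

10

Base: id=1 (backup) at lev 0.
Iteration 1: rows with parent_dir in {1} -> music (id 2, lev 1), root (id 3, lev 1).
Iteration 2: rows with parent_dir in {2,3} -> home (id 4, lev 2), opt (id 5, lev 2), log (id 6, lev 2), dist (id 7, lev 2).
Iteration 3: lev < 2 fails for all current rows; recursion stops.
SUM(lev) = 0 + 1 + 1 + 2 + 2 + 2 + 2 = 10.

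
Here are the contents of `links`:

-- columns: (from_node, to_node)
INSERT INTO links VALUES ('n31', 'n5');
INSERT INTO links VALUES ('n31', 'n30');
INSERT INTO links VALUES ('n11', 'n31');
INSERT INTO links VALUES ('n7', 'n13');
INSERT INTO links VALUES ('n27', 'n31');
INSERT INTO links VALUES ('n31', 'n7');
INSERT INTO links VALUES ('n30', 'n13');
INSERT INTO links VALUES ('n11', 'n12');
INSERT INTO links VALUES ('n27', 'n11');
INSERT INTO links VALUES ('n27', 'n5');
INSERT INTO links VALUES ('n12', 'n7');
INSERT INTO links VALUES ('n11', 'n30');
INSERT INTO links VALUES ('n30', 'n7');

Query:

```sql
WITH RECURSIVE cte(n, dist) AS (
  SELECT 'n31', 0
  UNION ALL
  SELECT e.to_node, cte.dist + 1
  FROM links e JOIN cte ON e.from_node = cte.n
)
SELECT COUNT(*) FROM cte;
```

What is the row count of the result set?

Base: (n31, dist=0).
Iteration 1: edges from {n31} -> (n30, dist=1), (n5, dist=1), (n7, dist=1).
Iteration 2: edges from {n30,n5,n7} -> (n13, dist=2) x2, (n7, dist=2). [UNION ALL keeps all 3 new rows, including repeats]
Iteration 3: edges from {n13,n7} -> (n13, dist=3).
Iteration 4: no outgoing edges from {n13}; recursion stops.
Total rows emitted: 8.

8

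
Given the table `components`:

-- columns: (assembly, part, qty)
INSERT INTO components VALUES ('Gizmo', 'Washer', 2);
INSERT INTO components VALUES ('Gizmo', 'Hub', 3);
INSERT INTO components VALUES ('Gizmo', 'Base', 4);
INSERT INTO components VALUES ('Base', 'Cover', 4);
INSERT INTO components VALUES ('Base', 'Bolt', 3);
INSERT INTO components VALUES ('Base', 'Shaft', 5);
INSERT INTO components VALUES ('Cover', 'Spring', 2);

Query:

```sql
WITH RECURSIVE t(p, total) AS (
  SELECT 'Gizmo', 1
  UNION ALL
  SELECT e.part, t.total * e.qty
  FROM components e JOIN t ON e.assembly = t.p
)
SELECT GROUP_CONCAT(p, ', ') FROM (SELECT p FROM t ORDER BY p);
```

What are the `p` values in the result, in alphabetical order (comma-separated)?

Base, Bolt, Cover, Gizmo, Hub, Shaft, Spring, Washer

Base: (Gizmo, total=1).
Iteration 1: components of {Gizmo} -> Base = 1*4 = 4, Hub = 1*3 = 3, Washer = 1*2 = 2.
Iteration 2: components of {Base,Hub,Washer} -> Bolt = 4*3 = 12, Cover = 4*4 = 16, Shaft = 4*5 = 20.
Iteration 3: components of {Bolt,Cover,Shaft} -> Spring = 16*2 = 32.
Iteration 4: no further components; recursion stops.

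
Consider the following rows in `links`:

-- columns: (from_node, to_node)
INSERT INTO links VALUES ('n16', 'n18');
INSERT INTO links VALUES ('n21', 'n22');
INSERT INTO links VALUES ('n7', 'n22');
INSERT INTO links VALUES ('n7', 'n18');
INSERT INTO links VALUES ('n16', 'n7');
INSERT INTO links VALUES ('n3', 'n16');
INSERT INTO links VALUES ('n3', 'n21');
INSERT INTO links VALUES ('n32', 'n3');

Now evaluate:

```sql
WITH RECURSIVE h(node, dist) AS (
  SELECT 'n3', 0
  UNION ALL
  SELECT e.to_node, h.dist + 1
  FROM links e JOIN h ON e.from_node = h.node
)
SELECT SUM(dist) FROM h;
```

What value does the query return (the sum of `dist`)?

14

Base: (n3, dist=0).
Iteration 1: edges from {n3} -> (n16, dist=1), (n21, dist=1).
Iteration 2: edges from {n16,n21} -> (n18, dist=2), (n22, dist=2), (n7, dist=2).
Iteration 3: edges from {n18,n22,n7} -> (n18, dist=3), (n22, dist=3).
Iteration 4: no outgoing edges from {n18,n22}; recursion stops.
SUM(dist) = 0 + 1 + 1 + 2 + 2 + 2 + 3 + 3 = 14.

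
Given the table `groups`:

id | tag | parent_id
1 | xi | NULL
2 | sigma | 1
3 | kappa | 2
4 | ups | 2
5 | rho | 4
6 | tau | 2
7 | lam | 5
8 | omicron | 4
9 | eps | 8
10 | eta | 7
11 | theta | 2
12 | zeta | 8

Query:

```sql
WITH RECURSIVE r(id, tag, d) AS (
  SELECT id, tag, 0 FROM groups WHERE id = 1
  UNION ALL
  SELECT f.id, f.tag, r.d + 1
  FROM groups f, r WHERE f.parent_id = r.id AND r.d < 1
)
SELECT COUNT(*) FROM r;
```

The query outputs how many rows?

2

Base: id=1 (xi) at d 0.
Iteration 1: rows with parent_id in {1} -> sigma (id 2, d 1).
Iteration 2: d < 1 fails for all current rows; recursion stops.
Total rows emitted: 2.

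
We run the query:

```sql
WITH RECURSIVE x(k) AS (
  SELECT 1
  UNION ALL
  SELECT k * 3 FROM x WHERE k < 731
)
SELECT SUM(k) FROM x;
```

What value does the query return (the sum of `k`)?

Base: k=1.
Iteration 1: 1 < 731 holds -> k = 1 * 3 = 3.
Iteration 2: 3 < 731 holds -> k = 3 * 3 = 9.
Iteration 3: 9 < 731 holds -> k = 9 * 3 = 27.
Iteration 4: 27 < 731 holds -> k = 27 * 3 = 81.
Iteration 5: 81 < 731 holds -> k = 81 * 3 = 243.
Iteration 6: 243 < 731 holds -> k = 243 * 3 = 729.
Iteration 7: 729 < 731 holds -> k = 729 * 3 = 2187.
Iteration 8: 2187 < 731 fails; recursion stops.
SUM(k) = 1 + 3 + 9 + 27 + 81 + 243 + 729 + 2187 = 3280.

3280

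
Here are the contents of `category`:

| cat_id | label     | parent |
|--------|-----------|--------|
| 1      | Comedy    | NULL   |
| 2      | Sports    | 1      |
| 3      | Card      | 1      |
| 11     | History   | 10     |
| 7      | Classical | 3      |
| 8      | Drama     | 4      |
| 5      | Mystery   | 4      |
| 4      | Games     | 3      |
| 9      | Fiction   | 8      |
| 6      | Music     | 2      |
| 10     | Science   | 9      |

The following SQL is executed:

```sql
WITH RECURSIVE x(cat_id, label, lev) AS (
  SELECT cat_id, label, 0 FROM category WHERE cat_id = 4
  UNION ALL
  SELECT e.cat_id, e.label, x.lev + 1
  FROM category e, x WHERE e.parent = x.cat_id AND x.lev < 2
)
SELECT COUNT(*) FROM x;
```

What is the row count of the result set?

Base: cat_id=4 (Games) at lev 0.
Iteration 1: rows with parent in {4} -> Mystery (id 5, lev 1), Drama (id 8, lev 1).
Iteration 2: rows with parent in {5,8} -> Fiction (id 9, lev 2).
Iteration 3: lev < 2 fails for all current rows; recursion stops.
Total rows emitted: 4.

4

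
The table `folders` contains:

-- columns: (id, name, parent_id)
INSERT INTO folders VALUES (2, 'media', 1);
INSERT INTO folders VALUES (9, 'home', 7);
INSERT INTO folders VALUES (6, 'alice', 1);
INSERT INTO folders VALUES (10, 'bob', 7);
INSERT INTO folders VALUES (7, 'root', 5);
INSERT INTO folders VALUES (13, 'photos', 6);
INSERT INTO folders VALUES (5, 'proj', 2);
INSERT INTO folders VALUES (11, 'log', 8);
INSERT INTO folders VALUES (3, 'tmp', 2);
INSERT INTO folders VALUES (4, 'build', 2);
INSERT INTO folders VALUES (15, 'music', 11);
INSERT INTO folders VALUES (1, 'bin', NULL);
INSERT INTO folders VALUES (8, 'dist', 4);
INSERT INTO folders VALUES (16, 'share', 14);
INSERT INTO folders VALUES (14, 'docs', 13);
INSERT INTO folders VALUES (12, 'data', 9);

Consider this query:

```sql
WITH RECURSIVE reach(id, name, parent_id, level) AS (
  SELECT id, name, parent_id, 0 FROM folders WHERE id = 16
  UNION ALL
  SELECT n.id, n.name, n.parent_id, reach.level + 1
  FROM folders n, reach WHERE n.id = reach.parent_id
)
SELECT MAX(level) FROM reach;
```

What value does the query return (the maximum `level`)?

4

Base: id=16 (share), parent_id=14, level 0.
Iteration 1: join on id=14 -> docs (id 14, parent_id=13, level 1).
Iteration 2: join on id=13 -> photos (id 13, parent_id=6, level 2).
Iteration 3: join on id=6 -> alice (id 6, parent_id=1, level 3).
Iteration 4: join on id=1 -> bin (id 1, parent_id=NULL, level 4).
Iteration 5: parent_id is NULL; no match; recursion stops.
level values: 0, 1, 2, 3, 4; the maximum is 4.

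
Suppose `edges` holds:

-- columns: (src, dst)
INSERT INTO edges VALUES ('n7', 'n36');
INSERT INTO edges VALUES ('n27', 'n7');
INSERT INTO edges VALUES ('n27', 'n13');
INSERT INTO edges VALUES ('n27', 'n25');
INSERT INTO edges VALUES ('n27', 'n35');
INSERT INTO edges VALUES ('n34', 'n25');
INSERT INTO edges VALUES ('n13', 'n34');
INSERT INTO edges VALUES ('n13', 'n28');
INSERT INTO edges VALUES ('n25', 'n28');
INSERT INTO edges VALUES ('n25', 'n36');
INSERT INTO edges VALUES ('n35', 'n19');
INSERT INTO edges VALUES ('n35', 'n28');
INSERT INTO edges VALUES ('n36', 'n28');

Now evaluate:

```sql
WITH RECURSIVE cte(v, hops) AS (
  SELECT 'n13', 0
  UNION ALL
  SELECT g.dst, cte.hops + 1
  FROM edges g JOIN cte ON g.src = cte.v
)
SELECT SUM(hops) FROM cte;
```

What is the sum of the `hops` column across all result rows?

Base: (n13, hops=0).
Iteration 1: edges from {n13} -> (n28, hops=1), (n34, hops=1).
Iteration 2: edges from {n28,n34} -> (n25, hops=2).
Iteration 3: edges from {n25} -> (n28, hops=3), (n36, hops=3).
Iteration 4: edges from {n28,n36} -> (n28, hops=4).
Iteration 5: no outgoing edges from {n28}; recursion stops.
SUM(hops) = 0 + 1 + 1 + 2 + 3 + 3 + 4 = 14.

14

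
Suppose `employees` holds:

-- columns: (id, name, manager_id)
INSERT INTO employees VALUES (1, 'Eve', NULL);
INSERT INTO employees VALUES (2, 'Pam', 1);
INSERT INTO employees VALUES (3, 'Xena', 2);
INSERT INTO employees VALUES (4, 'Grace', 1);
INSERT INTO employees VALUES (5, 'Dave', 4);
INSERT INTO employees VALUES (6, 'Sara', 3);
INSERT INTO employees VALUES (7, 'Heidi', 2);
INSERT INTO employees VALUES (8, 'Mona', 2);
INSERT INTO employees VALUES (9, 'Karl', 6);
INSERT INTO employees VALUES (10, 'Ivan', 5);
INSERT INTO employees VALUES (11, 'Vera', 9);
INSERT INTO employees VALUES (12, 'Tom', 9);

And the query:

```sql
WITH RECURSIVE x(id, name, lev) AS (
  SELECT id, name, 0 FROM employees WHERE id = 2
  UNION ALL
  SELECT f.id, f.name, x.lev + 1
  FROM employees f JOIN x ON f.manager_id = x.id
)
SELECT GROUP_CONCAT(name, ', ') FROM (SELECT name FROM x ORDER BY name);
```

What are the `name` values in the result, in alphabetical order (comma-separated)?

Base: id=2 (Pam) at lev 0.
Iteration 1: rows with manager_id in {2} -> Xena (id 3, lev 1), Heidi (id 7, lev 1), Mona (id 8, lev 1).
Iteration 2: rows with manager_id in {3,7,8} -> Sara (id 6, lev 2).
Iteration 3: rows with manager_id in {6} -> Karl (id 9, lev 3).
Iteration 4: rows with manager_id in {9} -> Vera (id 11, lev 4), Tom (id 12, lev 4).
Iteration 5: no rows with manager_id in {11,12}; recursion stops.

Heidi, Karl, Mona, Pam, Sara, Tom, Vera, Xena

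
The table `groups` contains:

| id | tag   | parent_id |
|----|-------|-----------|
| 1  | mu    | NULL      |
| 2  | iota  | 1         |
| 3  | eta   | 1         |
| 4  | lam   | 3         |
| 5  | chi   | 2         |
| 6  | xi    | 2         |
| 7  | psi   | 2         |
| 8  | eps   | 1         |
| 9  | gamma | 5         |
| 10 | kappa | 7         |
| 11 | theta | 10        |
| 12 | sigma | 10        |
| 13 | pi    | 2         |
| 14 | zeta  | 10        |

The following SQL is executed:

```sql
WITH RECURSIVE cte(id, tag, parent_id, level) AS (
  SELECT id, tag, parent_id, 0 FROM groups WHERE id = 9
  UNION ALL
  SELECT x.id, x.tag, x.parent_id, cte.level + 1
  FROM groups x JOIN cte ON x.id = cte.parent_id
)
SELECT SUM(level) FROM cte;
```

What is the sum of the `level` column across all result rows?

6

Base: id=9 (gamma), parent_id=5, level 0.
Iteration 1: join on id=5 -> chi (id 5, parent_id=2, level 1).
Iteration 2: join on id=2 -> iota (id 2, parent_id=1, level 2).
Iteration 3: join on id=1 -> mu (id 1, parent_id=NULL, level 3).
Iteration 4: parent_id is NULL; no match; recursion stops.
SUM(level) = 0 + 1 + 2 + 3 = 6.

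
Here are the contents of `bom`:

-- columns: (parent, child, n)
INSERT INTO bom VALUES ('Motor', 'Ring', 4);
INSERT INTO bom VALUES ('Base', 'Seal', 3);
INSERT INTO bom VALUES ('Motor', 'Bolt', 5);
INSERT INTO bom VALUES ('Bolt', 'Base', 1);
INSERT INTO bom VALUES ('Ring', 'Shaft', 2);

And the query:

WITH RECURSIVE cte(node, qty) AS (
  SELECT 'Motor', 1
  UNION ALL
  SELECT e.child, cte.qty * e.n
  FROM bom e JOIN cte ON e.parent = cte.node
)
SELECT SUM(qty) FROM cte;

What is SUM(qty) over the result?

38

Base: (Motor, qty=1).
Iteration 1: components of {Motor} -> Bolt = 1*5 = 5, Ring = 1*4 = 4.
Iteration 2: components of {Bolt,Ring} -> Base = 5*1 = 5, Shaft = 4*2 = 8.
Iteration 3: components of {Base,Shaft} -> Seal = 5*3 = 15.
Iteration 4: no further components; recursion stops.
SUM(qty) = 1 + 4 + 5 + 8 + 5 + 15 = 38.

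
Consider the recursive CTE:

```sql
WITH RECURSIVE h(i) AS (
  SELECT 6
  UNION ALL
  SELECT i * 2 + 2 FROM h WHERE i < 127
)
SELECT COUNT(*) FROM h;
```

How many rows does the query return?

Base: i=6.
Iteration 1: 6 < 127 holds -> i = 6 * 2 + 2 = 14.
Iteration 2: 14 < 127 holds -> i = 14 * 2 + 2 = 30.
Iteration 3: 30 < 127 holds -> i = 30 * 2 + 2 = 62.
Iteration 4: 62 < 127 holds -> i = 62 * 2 + 2 = 126.
Iteration 5: 126 < 127 holds -> i = 126 * 2 + 2 = 254.
Iteration 6: 254 < 127 fails; recursion stops.
Total rows emitted: 6.

6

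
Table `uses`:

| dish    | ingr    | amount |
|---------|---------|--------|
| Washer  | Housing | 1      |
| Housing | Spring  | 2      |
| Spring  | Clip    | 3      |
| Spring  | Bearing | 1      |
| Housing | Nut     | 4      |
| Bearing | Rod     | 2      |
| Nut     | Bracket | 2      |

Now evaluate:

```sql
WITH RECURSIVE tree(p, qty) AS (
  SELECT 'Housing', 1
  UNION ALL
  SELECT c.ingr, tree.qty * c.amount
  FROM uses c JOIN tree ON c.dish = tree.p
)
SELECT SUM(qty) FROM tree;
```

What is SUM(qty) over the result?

Base: (Housing, qty=1).
Iteration 1: components of {Housing} -> Nut = 1*4 = 4, Spring = 1*2 = 2.
Iteration 2: components of {Nut,Spring} -> Bearing = 2*1 = 2, Bracket = 4*2 = 8, Clip = 2*3 = 6.
Iteration 3: components of {Bearing,Bracket,Clip} -> Rod = 2*2 = 4.
Iteration 4: no further components; recursion stops.
SUM(qty) = 1 + 2 + 4 + 6 + 2 + 8 + 4 = 27.

27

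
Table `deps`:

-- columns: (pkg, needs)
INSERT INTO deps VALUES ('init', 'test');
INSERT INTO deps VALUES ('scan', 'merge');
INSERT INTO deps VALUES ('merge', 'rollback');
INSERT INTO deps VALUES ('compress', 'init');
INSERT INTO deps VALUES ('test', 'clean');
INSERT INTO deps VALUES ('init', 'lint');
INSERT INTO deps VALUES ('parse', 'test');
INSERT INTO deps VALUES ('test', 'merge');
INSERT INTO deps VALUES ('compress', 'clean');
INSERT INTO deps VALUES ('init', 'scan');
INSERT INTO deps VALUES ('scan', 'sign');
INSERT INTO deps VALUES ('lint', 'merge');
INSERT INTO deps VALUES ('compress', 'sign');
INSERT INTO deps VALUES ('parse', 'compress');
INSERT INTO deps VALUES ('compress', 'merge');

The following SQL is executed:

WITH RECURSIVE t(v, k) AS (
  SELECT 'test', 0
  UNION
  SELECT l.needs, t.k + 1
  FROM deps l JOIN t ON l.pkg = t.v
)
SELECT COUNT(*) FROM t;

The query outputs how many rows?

4

Base: (test, k=0).
Iteration 1: edges from {test} -> (clean, k=1), (merge, k=1).
Iteration 2: edges from {clean,merge} -> (rollback, k=2).
Iteration 3: no outgoing edges from {rollback}; recursion stops.
Total rows emitted: 4.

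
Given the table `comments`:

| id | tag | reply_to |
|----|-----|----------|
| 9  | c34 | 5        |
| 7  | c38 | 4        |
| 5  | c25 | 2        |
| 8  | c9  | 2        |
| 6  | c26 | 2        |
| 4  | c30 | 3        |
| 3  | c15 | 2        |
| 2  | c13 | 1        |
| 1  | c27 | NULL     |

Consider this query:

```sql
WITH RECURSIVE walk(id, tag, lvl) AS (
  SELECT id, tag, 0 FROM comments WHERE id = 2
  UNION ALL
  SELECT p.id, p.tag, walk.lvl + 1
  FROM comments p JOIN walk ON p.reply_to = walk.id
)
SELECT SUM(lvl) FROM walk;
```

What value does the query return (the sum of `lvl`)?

Base: id=2 (c13) at lvl 0.
Iteration 1: rows with reply_to in {2} -> c15 (id 3, lvl 1), c25 (id 5, lvl 1), c26 (id 6, lvl 1), c9 (id 8, lvl 1).
Iteration 2: rows with reply_to in {3,5,6,8} -> c30 (id 4, lvl 2), c34 (id 9, lvl 2).
Iteration 3: rows with reply_to in {4,9} -> c38 (id 7, lvl 3).
Iteration 4: no rows with reply_to in {7}; recursion stops.
SUM(lvl) = 0 + 1 + 1 + 1 + 1 + 2 + 2 + 3 = 11.

11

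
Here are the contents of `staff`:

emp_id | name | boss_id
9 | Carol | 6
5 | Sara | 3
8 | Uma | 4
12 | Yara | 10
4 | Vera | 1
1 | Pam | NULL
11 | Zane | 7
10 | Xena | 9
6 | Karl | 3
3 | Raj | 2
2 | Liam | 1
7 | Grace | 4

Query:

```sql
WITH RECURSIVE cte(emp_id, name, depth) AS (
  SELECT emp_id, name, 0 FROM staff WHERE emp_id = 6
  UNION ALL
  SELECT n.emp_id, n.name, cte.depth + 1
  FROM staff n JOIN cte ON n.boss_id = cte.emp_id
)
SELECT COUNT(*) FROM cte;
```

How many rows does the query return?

4

Base: emp_id=6 (Karl) at depth 0.
Iteration 1: rows with boss_id in {6} -> Carol (id 9, depth 1).
Iteration 2: rows with boss_id in {9} -> Xena (id 10, depth 2).
Iteration 3: rows with boss_id in {10} -> Yara (id 12, depth 3).
Iteration 4: no rows with boss_id in {12}; recursion stops.
Total rows emitted: 4.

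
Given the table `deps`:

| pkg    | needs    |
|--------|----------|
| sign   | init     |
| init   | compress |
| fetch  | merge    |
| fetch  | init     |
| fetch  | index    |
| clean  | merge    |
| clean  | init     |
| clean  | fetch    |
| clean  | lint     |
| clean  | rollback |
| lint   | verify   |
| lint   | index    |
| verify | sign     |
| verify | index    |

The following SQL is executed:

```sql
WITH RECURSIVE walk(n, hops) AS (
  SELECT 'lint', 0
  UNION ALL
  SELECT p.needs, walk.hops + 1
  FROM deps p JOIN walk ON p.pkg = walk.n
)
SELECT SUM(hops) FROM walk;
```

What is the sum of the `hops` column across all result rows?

13

Base: (lint, hops=0).
Iteration 1: edges from {lint} -> (index, hops=1), (verify, hops=1).
Iteration 2: edges from {index,verify} -> (index, hops=2), (sign, hops=2).
Iteration 3: edges from {index,sign} -> (init, hops=3).
Iteration 4: edges from {init} -> (compress, hops=4).
Iteration 5: no outgoing edges from {compress}; recursion stops.
SUM(hops) = 0 + 1 + 1 + 2 + 2 + 3 + 4 = 13.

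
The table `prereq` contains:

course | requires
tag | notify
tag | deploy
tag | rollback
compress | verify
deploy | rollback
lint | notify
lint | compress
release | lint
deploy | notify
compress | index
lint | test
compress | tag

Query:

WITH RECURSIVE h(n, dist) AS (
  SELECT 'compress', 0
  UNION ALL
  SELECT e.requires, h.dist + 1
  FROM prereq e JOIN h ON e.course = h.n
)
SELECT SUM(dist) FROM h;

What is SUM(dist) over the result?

15

Base: (compress, dist=0).
Iteration 1: edges from {compress} -> (index, dist=1), (tag, dist=1), (verify, dist=1).
Iteration 2: edges from {index,tag,verify} -> (deploy, dist=2), (notify, dist=2), (rollback, dist=2).
Iteration 3: edges from {deploy,notify,rollback} -> (notify, dist=3), (rollback, dist=3).
Iteration 4: no outgoing edges from {notify,rollback}; recursion stops.
SUM(dist) = 0 + 1 + 1 + 1 + 2 + 2 + 2 + 3 + 3 = 15.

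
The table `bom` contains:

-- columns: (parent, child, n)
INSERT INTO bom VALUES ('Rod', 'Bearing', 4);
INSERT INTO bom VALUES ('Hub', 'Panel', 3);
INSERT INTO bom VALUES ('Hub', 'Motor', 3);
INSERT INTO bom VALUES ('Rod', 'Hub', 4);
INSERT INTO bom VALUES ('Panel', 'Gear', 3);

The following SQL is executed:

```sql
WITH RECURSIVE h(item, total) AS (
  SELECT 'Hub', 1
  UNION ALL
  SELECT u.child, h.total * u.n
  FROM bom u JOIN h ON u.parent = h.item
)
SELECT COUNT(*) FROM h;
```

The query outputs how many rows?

4

Base: (Hub, total=1).
Iteration 1: components of {Hub} -> Motor = 1*3 = 3, Panel = 1*3 = 3.
Iteration 2: components of {Motor,Panel} -> Gear = 3*3 = 9.
Iteration 3: no further components; recursion stops.
Total rows emitted: 4.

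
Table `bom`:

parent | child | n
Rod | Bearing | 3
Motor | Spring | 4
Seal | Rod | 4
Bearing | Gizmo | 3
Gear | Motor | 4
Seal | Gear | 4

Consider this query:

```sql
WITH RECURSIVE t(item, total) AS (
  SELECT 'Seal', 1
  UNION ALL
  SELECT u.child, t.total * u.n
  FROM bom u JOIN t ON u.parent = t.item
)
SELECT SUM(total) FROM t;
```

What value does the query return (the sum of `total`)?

Base: (Seal, total=1).
Iteration 1: components of {Seal} -> Gear = 1*4 = 4, Rod = 1*4 = 4.
Iteration 2: components of {Gear,Rod} -> Bearing = 4*3 = 12, Motor = 4*4 = 16.
Iteration 3: components of {Bearing,Motor} -> Gizmo = 12*3 = 36, Spring = 16*4 = 64.
Iteration 4: no further components; recursion stops.
SUM(total) = 1 + 4 + 4 + 12 + 16 + 36 + 64 = 137.

137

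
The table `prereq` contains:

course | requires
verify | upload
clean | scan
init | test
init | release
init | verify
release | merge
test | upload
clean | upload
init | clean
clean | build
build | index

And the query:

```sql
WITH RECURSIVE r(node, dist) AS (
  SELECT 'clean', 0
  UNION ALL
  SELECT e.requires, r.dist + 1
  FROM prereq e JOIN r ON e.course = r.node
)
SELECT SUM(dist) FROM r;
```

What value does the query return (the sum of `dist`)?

Base: (clean, dist=0).
Iteration 1: edges from {clean} -> (build, dist=1), (scan, dist=1), (upload, dist=1).
Iteration 2: edges from {build,scan,upload} -> (index, dist=2).
Iteration 3: no outgoing edges from {index}; recursion stops.
SUM(dist) = 0 + 1 + 1 + 1 + 2 = 5.

5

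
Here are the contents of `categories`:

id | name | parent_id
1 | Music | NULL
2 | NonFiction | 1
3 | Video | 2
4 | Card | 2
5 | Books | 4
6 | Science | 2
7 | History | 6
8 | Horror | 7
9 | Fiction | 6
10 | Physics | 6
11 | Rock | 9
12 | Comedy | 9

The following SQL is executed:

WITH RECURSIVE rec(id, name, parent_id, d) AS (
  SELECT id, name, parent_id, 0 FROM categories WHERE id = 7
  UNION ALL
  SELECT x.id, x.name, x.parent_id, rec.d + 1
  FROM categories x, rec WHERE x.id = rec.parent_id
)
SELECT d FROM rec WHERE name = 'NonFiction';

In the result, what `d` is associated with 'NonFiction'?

2

Base: id=7 (History), parent_id=6, d 0.
Iteration 1: join on id=6 -> Science (id 6, parent_id=2, d 1).
Iteration 2: join on id=2 -> NonFiction (id 2, parent_id=1, d 2).
Iteration 3: join on id=1 -> Music (id 1, parent_id=NULL, d 3).
Iteration 4: parent_id is NULL; no match; recursion stops.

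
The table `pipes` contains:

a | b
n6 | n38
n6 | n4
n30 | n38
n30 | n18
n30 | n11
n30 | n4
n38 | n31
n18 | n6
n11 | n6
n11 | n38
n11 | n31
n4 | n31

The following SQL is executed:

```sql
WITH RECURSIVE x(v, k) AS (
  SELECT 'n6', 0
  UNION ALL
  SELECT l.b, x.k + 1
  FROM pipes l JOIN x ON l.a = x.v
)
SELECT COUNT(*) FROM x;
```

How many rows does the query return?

5

Base: (n6, k=0).
Iteration 1: edges from {n6} -> (n38, k=1), (n4, k=1).
Iteration 2: edges from {n38,n4} -> (n31, k=2) x2. [UNION ALL keeps all 2 new rows, including repeats]
Iteration 3: no outgoing edges from {n31}; recursion stops.
Total rows emitted: 5.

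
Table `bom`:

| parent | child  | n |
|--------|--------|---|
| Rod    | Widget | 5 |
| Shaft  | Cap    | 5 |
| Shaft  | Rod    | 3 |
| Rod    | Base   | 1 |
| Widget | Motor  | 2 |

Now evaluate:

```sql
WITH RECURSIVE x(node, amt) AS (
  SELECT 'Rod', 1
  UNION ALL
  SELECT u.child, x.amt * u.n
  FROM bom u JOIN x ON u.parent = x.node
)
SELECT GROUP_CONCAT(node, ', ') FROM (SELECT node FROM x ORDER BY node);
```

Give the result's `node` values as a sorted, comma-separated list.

Base: (Rod, amt=1).
Iteration 1: components of {Rod} -> Base = 1*1 = 1, Widget = 1*5 = 5.
Iteration 2: components of {Base,Widget} -> Motor = 5*2 = 10.
Iteration 3: no further components; recursion stops.

Base, Motor, Rod, Widget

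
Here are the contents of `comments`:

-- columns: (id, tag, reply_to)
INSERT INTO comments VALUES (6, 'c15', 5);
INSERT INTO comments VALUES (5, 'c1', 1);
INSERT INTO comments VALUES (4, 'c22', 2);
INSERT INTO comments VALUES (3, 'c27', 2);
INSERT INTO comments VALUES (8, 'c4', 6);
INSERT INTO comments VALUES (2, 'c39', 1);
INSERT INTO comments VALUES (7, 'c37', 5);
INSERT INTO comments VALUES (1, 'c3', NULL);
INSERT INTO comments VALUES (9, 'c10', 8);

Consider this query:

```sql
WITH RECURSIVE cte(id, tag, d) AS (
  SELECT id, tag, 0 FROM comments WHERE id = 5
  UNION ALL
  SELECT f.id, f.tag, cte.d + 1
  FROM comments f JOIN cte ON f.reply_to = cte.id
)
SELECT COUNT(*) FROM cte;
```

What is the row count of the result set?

Base: id=5 (c1) at d 0.
Iteration 1: rows with reply_to in {5} -> c15 (id 6, d 1), c37 (id 7, d 1).
Iteration 2: rows with reply_to in {6,7} -> c4 (id 8, d 2).
Iteration 3: rows with reply_to in {8} -> c10 (id 9, d 3).
Iteration 4: no rows with reply_to in {9}; recursion stops.
Total rows emitted: 5.

5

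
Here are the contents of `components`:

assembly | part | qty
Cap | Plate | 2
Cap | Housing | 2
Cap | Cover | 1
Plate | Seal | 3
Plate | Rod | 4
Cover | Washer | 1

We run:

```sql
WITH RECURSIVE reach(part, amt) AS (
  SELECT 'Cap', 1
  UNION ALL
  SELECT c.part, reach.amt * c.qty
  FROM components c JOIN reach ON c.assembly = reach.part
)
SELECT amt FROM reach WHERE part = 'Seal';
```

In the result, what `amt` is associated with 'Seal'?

6

Base: (Cap, amt=1).
Iteration 1: components of {Cap} -> Cover = 1*1 = 1, Housing = 1*2 = 2, Plate = 1*2 = 2.
Iteration 2: components of {Cover,Housing,Plate} -> Rod = 2*4 = 8, Seal = 2*3 = 6, Washer = 1*1 = 1.
Iteration 3: no further components; recursion stops.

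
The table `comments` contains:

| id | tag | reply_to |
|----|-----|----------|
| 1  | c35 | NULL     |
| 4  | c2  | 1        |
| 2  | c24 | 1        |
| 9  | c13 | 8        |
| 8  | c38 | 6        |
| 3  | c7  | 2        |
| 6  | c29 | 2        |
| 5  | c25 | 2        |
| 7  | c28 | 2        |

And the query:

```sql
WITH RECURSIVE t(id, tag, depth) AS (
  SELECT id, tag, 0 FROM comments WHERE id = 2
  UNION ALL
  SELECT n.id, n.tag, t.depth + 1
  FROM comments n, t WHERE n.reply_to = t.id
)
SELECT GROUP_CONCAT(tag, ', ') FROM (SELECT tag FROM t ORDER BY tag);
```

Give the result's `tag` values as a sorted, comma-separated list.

c13, c24, c25, c28, c29, c38, c7

Base: id=2 (c24) at depth 0.
Iteration 1: rows with reply_to in {2} -> c7 (id 3, depth 1), c25 (id 5, depth 1), c29 (id 6, depth 1), c28 (id 7, depth 1).
Iteration 2: rows with reply_to in {3,5,6,7} -> c38 (id 8, depth 2).
Iteration 3: rows with reply_to in {8} -> c13 (id 9, depth 3).
Iteration 4: no rows with reply_to in {9}; recursion stops.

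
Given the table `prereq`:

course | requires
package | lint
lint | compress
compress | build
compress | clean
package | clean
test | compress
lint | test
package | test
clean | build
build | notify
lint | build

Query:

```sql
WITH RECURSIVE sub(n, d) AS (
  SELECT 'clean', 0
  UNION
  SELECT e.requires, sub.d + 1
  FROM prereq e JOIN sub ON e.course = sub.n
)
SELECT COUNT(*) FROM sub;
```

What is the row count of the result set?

Base: (clean, d=0).
Iteration 1: edges from {clean} -> (build, d=1).
Iteration 2: edges from {build} -> (notify, d=2).
Iteration 3: no outgoing edges from {notify}; recursion stops.
Total rows emitted: 3.

3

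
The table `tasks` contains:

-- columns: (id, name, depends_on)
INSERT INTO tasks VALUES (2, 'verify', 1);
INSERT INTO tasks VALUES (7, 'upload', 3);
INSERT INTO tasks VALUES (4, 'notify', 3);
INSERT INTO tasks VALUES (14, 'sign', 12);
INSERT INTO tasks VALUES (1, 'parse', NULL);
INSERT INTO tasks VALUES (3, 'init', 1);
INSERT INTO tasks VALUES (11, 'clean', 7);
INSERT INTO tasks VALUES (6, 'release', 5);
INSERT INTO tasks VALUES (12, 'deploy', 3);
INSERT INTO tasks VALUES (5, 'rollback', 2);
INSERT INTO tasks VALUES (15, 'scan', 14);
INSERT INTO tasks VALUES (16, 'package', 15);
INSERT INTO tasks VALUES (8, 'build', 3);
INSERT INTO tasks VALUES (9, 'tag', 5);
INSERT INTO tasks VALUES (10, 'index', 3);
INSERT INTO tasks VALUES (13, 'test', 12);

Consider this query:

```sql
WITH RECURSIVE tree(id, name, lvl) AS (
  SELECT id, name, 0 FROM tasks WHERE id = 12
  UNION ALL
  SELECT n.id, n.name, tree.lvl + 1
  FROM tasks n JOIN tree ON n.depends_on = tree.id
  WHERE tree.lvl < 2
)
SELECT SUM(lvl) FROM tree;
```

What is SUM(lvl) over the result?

4

Base: id=12 (deploy) at lvl 0.
Iteration 1: rows with depends_on in {12} -> test (id 13, lvl 1), sign (id 14, lvl 1).
Iteration 2: rows with depends_on in {13,14} -> scan (id 15, lvl 2).
Iteration 3: lvl < 2 fails for all current rows; recursion stops.
SUM(lvl) = 0 + 1 + 1 + 2 = 4.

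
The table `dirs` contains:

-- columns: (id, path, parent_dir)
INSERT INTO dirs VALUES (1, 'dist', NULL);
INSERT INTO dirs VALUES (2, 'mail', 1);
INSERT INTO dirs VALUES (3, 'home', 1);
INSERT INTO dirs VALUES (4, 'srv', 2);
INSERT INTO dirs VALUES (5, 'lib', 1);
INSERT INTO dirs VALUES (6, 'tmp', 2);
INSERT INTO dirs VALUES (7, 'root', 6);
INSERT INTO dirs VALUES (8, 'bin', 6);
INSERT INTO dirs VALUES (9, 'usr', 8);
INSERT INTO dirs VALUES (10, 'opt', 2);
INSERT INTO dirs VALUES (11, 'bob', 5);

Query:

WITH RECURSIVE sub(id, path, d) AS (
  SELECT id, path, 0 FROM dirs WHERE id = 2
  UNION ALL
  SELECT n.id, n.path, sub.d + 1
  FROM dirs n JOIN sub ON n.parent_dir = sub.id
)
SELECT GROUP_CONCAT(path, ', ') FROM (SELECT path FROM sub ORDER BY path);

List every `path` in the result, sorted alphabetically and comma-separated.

bin, mail, opt, root, srv, tmp, usr

Base: id=2 (mail) at d 0.
Iteration 1: rows with parent_dir in {2} -> srv (id 4, d 1), tmp (id 6, d 1), opt (id 10, d 1).
Iteration 2: rows with parent_dir in {4,6,10} -> root (id 7, d 2), bin (id 8, d 2).
Iteration 3: rows with parent_dir in {7,8} -> usr (id 9, d 3).
Iteration 4: no rows with parent_dir in {9}; recursion stops.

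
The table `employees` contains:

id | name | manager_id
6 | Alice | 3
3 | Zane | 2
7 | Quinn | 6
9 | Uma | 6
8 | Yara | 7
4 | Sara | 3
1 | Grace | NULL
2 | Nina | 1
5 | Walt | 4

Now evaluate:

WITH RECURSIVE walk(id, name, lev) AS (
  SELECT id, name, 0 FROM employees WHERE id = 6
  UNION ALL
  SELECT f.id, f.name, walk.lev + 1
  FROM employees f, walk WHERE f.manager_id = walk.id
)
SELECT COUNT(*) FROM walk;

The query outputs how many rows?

4

Base: id=6 (Alice) at lev 0.
Iteration 1: rows with manager_id in {6} -> Quinn (id 7, lev 1), Uma (id 9, lev 1).
Iteration 2: rows with manager_id in {7,9} -> Yara (id 8, lev 2).
Iteration 3: no rows with manager_id in {8}; recursion stops.
Total rows emitted: 4.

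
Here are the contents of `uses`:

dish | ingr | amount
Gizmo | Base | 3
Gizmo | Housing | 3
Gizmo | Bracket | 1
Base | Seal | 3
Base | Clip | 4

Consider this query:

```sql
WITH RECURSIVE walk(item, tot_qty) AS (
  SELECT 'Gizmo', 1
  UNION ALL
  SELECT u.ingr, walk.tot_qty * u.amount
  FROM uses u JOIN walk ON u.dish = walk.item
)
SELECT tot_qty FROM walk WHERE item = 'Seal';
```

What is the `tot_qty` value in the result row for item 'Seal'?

9

Base: (Gizmo, tot_qty=1).
Iteration 1: components of {Gizmo} -> Base = 1*3 = 3, Bracket = 1*1 = 1, Housing = 1*3 = 3.
Iteration 2: components of {Base,Bracket,Housing} -> Clip = 3*4 = 12, Seal = 3*3 = 9.
Iteration 3: no further components; recursion stops.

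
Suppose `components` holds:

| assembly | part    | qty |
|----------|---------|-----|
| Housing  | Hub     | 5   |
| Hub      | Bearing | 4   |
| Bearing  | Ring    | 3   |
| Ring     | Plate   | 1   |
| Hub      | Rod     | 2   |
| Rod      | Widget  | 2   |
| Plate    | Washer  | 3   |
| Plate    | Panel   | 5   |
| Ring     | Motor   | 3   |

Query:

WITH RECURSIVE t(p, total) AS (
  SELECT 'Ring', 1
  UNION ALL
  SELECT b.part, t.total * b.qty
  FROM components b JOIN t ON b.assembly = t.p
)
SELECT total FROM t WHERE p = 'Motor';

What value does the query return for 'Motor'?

3

Base: (Ring, total=1).
Iteration 1: components of {Ring} -> Motor = 1*3 = 3, Plate = 1*1 = 1.
Iteration 2: components of {Motor,Plate} -> Panel = 1*5 = 5, Washer = 1*3 = 3.
Iteration 3: no further components; recursion stops.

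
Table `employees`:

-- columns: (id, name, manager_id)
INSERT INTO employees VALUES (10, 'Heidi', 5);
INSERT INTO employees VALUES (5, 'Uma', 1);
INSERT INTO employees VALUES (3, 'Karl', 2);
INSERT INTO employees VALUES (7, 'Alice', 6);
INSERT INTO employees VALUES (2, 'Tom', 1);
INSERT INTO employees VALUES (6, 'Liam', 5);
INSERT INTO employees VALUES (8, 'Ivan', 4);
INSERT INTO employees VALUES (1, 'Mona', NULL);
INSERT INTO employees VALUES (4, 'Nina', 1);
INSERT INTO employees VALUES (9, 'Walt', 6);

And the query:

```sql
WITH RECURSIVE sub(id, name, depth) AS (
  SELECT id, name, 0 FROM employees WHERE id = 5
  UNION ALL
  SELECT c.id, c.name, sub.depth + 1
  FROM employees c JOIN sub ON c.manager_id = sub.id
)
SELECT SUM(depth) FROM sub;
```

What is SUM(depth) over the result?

6

Base: id=5 (Uma) at depth 0.
Iteration 1: rows with manager_id in {5} -> Liam (id 6, depth 1), Heidi (id 10, depth 1).
Iteration 2: rows with manager_id in {6,10} -> Alice (id 7, depth 2), Walt (id 9, depth 2).
Iteration 3: no rows with manager_id in {7,9}; recursion stops.
SUM(depth) = 0 + 1 + 1 + 2 + 2 = 6.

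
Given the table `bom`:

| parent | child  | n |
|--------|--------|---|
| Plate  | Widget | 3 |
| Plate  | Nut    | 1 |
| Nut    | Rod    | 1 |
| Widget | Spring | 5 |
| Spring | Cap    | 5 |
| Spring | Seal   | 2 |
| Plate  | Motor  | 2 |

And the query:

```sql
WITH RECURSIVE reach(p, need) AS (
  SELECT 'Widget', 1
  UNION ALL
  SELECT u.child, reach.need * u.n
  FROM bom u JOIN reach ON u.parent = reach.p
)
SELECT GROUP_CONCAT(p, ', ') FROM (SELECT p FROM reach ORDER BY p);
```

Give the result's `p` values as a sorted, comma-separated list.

Base: (Widget, need=1).
Iteration 1: components of {Widget} -> Spring = 1*5 = 5.
Iteration 2: components of {Spring} -> Cap = 5*5 = 25, Seal = 5*2 = 10.
Iteration 3: no further components; recursion stops.

Cap, Seal, Spring, Widget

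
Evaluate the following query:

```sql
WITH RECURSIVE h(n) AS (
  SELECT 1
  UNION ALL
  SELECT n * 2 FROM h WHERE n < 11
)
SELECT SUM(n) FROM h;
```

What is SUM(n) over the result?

31

Base: n=1.
Iteration 1: 1 < 11 holds -> n = 1 * 2 = 2.
Iteration 2: 2 < 11 holds -> n = 2 * 2 = 4.
Iteration 3: 4 < 11 holds -> n = 4 * 2 = 8.
Iteration 4: 8 < 11 holds -> n = 8 * 2 = 16.
Iteration 5: 16 < 11 fails; recursion stops.
SUM(n) = 1 + 2 + 4 + 8 + 16 = 31.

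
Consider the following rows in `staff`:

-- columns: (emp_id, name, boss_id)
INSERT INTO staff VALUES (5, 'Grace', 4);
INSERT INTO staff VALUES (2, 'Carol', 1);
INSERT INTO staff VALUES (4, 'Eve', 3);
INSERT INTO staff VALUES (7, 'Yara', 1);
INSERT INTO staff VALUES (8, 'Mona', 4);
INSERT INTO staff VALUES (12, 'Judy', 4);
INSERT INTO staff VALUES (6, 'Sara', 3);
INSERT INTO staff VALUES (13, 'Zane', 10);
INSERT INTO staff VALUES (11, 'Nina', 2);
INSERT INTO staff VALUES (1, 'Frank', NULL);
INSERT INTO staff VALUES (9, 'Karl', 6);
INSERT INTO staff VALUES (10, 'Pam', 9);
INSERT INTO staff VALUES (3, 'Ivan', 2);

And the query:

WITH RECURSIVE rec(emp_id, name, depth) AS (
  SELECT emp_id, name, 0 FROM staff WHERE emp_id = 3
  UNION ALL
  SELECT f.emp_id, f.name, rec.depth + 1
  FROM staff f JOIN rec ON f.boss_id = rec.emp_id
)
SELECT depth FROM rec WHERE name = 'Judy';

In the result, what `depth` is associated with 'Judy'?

Base: emp_id=3 (Ivan) at depth 0.
Iteration 1: rows with boss_id in {3} -> Eve (id 4, depth 1), Sara (id 6, depth 1).
Iteration 2: rows with boss_id in {4,6} -> Grace (id 5, depth 2), Mona (id 8, depth 2), Karl (id 9, depth 2), Judy (id 12, depth 2).
Iteration 3: rows with boss_id in {5,8,9,12} -> Pam (id 10, depth 3).
Iteration 4: rows with boss_id in {10} -> Zane (id 13, depth 4).
Iteration 5: no rows with boss_id in {13}; recursion stops.

2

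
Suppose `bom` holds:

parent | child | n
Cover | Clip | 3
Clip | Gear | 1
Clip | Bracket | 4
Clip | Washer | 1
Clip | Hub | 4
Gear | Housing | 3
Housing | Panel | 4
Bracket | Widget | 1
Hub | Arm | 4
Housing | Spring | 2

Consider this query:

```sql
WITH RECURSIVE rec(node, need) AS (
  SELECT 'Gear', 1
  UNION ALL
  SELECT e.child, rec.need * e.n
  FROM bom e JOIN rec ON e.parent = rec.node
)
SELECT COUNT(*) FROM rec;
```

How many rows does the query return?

Base: (Gear, need=1).
Iteration 1: components of {Gear} -> Housing = 1*3 = 3.
Iteration 2: components of {Housing} -> Panel = 3*4 = 12, Spring = 3*2 = 6.
Iteration 3: no further components; recursion stops.
Total rows emitted: 4.

4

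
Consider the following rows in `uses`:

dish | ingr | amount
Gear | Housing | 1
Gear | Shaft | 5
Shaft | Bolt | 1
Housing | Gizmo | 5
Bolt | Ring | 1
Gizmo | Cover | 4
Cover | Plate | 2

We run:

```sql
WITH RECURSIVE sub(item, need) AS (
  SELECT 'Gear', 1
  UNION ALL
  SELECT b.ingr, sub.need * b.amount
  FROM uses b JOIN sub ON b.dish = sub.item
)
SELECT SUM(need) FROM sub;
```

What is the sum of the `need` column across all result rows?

Base: (Gear, need=1).
Iteration 1: components of {Gear} -> Housing = 1*1 = 1, Shaft = 1*5 = 5.
Iteration 2: components of {Housing,Shaft} -> Bolt = 5*1 = 5, Gizmo = 1*5 = 5.
Iteration 3: components of {Bolt,Gizmo} -> Cover = 5*4 = 20, Ring = 5*1 = 5.
Iteration 4: components of {Cover,Ring} -> Plate = 20*2 = 40.
Iteration 5: no further components; recursion stops.
SUM(need) = 1 + 1 + 5 + 5 + 5 + 20 + 5 + 40 = 82.

82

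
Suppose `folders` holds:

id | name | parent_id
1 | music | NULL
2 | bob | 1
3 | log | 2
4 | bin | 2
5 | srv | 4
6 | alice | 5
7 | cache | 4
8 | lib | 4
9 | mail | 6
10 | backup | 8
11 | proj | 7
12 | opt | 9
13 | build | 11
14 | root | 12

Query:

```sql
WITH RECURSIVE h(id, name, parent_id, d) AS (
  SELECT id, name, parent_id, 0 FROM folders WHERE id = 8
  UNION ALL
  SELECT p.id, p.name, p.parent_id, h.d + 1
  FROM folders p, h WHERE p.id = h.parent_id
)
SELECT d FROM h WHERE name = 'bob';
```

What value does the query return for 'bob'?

2

Base: id=8 (lib), parent_id=4, d 0.
Iteration 1: join on id=4 -> bin (id 4, parent_id=2, d 1).
Iteration 2: join on id=2 -> bob (id 2, parent_id=1, d 2).
Iteration 3: join on id=1 -> music (id 1, parent_id=NULL, d 3).
Iteration 4: parent_id is NULL; no match; recursion stops.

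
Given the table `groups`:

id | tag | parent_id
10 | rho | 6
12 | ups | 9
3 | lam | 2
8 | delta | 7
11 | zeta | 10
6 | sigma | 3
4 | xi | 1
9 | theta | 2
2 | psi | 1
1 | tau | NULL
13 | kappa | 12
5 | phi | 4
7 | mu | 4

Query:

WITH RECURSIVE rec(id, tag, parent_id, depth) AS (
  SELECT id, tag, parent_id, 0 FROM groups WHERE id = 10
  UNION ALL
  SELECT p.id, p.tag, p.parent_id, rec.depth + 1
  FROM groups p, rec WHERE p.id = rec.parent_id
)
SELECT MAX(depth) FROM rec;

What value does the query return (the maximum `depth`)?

Base: id=10 (rho), parent_id=6, depth 0.
Iteration 1: join on id=6 -> sigma (id 6, parent_id=3, depth 1).
Iteration 2: join on id=3 -> lam (id 3, parent_id=2, depth 2).
Iteration 3: join on id=2 -> psi (id 2, parent_id=1, depth 3).
Iteration 4: join on id=1 -> tau (id 1, parent_id=NULL, depth 4).
Iteration 5: parent_id is NULL; no match; recursion stops.
depth values: 0, 1, 2, 3, 4; the maximum is 4.

4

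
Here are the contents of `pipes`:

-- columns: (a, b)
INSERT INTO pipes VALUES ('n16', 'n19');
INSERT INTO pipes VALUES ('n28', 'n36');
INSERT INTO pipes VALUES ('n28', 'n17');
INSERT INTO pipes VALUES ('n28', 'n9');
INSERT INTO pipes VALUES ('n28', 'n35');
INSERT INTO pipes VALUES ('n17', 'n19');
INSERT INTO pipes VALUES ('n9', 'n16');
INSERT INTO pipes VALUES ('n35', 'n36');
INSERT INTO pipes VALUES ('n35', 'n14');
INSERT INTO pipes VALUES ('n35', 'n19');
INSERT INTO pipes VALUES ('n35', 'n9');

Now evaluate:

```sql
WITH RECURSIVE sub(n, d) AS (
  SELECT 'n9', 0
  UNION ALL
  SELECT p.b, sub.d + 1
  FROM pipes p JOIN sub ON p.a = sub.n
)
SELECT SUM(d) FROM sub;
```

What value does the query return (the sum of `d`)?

3

Base: (n9, d=0).
Iteration 1: edges from {n9} -> (n16, d=1).
Iteration 2: edges from {n16} -> (n19, d=2).
Iteration 3: no outgoing edges from {n19}; recursion stops.
SUM(d) = 0 + 1 + 2 = 3.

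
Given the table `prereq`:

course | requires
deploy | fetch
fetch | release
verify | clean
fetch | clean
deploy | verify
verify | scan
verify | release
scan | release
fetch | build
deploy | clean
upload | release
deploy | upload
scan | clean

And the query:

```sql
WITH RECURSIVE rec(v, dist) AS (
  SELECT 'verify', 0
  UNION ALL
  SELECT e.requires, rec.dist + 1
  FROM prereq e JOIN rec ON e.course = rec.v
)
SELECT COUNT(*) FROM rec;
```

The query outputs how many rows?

6

Base: (verify, dist=0).
Iteration 1: edges from {verify} -> (clean, dist=1), (release, dist=1), (scan, dist=1).
Iteration 2: edges from {clean,release,scan} -> (clean, dist=2), (release, dist=2).
Iteration 3: no outgoing edges from {clean,release}; recursion stops.
Total rows emitted: 6.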